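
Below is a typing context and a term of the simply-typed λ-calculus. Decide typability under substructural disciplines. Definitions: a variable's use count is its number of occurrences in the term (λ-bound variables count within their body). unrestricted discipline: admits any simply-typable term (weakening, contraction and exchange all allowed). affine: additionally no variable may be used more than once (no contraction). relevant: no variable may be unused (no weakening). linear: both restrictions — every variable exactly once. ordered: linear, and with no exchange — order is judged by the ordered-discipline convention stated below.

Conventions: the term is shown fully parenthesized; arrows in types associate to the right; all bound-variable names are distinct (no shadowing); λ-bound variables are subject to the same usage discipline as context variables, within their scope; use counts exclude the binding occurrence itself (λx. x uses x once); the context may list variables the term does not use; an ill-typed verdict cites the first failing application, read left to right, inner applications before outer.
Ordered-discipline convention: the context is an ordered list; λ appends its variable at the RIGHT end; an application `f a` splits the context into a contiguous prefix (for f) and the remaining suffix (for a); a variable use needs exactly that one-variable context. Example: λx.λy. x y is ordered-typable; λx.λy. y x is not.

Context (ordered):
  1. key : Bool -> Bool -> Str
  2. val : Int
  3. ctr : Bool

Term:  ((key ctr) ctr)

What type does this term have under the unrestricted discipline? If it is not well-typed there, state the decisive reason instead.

term : Str
use counts: key=1; val=0; ctr=2
left-to-right use order: key, ctr, ctr
typing: ✓ — Str
all disciplines: ordered ✗, linear ✗, affine ✗, relevant ✗, unrestricted ✓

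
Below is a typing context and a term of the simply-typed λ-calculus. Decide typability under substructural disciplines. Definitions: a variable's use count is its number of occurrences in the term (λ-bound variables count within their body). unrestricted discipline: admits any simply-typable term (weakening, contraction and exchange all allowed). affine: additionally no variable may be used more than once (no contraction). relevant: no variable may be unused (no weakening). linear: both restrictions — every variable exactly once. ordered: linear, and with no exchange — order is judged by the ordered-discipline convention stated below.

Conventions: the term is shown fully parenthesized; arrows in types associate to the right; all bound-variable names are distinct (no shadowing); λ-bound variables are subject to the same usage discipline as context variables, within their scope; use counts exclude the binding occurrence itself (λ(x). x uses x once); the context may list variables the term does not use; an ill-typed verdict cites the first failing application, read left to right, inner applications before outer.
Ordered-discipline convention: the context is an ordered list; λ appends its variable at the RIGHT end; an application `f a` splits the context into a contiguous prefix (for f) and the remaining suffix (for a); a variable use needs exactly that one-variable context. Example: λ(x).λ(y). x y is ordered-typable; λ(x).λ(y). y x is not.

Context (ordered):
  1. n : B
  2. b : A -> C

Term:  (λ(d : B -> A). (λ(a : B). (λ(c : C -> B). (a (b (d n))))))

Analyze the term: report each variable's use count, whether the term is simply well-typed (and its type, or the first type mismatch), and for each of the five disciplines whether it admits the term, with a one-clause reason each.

variable uses: n=1, b=1, d (λ-bound)=1, a (λ-bound)=1, c (λ-bound)=0
order of uses: a, b, d, n
typing: ill-typed: applying a non-function (B)
ordered ✗ (the type mismatch rejects it)
linear ✗ (not simply typable)
affine ✗ (fails simple typing)
relevant ✗ (a type mismatch blocks all five)
unrestricted ✗ (the type mismatch rejects it)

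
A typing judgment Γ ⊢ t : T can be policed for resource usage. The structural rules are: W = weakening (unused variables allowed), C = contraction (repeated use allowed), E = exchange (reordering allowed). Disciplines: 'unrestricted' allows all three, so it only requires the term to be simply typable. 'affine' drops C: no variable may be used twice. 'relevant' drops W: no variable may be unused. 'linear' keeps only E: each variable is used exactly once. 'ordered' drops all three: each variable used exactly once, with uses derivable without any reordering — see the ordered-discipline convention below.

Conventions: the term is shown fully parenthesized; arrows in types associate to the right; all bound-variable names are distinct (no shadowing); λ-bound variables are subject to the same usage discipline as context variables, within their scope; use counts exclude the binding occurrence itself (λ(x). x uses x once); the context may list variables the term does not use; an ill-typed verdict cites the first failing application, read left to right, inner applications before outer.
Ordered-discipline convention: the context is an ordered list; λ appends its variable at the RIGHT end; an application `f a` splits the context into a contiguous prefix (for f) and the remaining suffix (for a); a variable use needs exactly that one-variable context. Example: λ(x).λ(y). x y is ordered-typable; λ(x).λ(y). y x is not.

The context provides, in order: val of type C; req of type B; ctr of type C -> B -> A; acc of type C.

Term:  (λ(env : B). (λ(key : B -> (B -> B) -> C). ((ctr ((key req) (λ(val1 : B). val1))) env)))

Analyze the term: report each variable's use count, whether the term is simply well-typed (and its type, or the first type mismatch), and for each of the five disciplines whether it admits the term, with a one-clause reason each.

counts: val=0, req=1, ctr=1, acc=0, env (λ-bound)=1, key (λ-bound)=1, val1 (λ-bound)=1
order of uses: ctr, key, req, val1, env
typing: the term checks, with type B -> (B -> (B -> B) -> C) -> A
ordered: ✗, unused: val, acc — weakening required
linear: ✗, unused: val, acc — weakening required
affine: ✓, no duplicate uses among val, req, ctr, acc, env, key, val1
relevant: ✗, unused: val, acc — weakening required
unrestricted: ✓, typability at B -> (B -> (B -> B) -> C) -> A is all that's needed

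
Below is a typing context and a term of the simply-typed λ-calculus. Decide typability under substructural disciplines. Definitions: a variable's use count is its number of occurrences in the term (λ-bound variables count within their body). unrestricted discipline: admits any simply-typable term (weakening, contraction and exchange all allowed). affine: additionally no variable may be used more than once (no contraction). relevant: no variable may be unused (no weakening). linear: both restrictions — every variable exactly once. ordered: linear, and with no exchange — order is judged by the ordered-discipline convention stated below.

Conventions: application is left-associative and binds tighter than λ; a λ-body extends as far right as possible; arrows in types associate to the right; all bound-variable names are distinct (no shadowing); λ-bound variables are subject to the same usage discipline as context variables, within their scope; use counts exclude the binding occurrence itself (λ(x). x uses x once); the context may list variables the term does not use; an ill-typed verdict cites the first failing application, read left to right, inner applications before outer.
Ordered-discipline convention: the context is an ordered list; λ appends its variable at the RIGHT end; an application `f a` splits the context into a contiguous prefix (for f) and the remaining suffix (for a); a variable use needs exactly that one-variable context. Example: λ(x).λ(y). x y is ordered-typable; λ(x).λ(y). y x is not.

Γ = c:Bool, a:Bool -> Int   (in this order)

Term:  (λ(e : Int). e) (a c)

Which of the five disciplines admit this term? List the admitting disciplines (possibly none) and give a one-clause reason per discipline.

admitted by: linear, affine, relevant, unrestricted
usage: c ×1; a ×1; e [bound] ×1
order of uses: e, a, c
typing: the term checks, with type Int
ordered: ✗, needs exchange: uses follow e, a, c
linear: ✓, c, a, e: one use apiece
affine: ✓, at most one use each (c, a, e)
relevant: ✓, every one of c, a, e appears
unrestricted: ✓, typability at Int is all that's needed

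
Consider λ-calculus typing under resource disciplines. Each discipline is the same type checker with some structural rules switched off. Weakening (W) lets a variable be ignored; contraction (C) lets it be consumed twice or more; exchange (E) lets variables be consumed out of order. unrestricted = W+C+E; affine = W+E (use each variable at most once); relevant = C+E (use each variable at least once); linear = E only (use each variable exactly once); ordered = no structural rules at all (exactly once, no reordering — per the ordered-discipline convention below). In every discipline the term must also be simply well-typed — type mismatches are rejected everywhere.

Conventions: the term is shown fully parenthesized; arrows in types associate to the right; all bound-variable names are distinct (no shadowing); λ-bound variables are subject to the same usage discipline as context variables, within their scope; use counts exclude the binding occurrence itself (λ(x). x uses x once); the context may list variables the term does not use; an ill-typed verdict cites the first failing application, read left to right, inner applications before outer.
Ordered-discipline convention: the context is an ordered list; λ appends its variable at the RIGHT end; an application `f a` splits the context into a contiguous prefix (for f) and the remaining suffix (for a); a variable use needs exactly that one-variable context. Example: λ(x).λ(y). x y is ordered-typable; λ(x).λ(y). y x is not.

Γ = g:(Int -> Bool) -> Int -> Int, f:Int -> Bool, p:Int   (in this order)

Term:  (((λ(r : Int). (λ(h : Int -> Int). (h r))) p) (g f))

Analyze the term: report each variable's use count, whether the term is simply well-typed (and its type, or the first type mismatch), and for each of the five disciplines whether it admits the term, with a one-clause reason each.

use counts: g ×1, f ×1, p ×1, r [bound] ×1, h [bound] ×1
uses in reading order: h, r, p, g, f
typing: well-typed — term : Int
ordered: ✗, needs exchange: uses follow h, r, p, g, f
linear: ✓, each of g, f, p, r, h used exactly once
affine: ✓, g, f, p, r, h: no repeats, contraction unneeded
relevant: ✓, every one of g, f, p, r, h appears
unrestricted: ✓, typability at Int is all that's needed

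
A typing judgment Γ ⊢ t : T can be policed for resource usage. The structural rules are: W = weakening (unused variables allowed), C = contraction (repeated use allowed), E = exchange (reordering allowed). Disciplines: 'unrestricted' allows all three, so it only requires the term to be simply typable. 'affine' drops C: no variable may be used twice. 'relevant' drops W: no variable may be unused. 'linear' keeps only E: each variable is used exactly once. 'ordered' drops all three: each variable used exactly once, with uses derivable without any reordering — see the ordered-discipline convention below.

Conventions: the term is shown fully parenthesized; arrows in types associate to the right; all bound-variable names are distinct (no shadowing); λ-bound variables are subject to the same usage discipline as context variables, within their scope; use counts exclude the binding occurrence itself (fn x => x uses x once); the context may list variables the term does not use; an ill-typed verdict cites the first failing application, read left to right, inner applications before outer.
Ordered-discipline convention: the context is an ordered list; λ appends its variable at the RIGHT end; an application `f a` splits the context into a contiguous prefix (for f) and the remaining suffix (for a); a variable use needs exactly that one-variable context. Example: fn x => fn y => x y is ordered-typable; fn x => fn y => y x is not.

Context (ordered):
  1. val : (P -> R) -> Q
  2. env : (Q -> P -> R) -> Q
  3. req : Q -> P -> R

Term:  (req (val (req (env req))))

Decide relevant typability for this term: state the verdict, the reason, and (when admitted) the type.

yes — at least one use each (val, env, req); term : P -> R
use counts: val=1; env=1; req=3
left-to-right use order: req, val, req, env, req
typing: the term checks, with type P -> R
per-discipline verdicts: ordered ✗; linear ✗; affine ✗; relevant ✓; unrestricted ✓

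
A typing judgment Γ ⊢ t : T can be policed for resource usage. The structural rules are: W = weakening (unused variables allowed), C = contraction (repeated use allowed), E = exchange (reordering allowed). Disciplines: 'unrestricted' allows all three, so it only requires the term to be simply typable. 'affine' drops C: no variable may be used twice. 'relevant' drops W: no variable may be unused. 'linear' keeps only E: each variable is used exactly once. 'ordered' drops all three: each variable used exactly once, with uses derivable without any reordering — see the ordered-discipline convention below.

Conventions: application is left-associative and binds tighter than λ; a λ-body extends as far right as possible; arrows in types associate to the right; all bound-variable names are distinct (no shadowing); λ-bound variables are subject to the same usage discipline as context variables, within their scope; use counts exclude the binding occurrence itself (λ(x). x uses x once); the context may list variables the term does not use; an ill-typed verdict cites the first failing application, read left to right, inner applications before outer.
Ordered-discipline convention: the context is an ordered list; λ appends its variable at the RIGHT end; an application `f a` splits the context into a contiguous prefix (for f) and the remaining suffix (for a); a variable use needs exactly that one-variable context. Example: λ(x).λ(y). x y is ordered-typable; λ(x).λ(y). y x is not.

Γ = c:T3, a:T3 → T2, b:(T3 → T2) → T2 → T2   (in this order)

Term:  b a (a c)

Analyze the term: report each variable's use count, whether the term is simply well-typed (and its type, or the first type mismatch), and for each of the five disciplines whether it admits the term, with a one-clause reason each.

counts: c: 1, a: 2, b: 1
left-to-right use order: b, a, a, c
typing: well-typed — term : T2
ordered: ✗ — needs contraction — a ×2
linear: ✗ — needs contraction — a ×2
affine: ✗ — needs contraction — a ×2
relevant: ✓ — c, a, b: all used, weakening unneeded
unrestricted: ✓ — well-typed at T2; no restrictions here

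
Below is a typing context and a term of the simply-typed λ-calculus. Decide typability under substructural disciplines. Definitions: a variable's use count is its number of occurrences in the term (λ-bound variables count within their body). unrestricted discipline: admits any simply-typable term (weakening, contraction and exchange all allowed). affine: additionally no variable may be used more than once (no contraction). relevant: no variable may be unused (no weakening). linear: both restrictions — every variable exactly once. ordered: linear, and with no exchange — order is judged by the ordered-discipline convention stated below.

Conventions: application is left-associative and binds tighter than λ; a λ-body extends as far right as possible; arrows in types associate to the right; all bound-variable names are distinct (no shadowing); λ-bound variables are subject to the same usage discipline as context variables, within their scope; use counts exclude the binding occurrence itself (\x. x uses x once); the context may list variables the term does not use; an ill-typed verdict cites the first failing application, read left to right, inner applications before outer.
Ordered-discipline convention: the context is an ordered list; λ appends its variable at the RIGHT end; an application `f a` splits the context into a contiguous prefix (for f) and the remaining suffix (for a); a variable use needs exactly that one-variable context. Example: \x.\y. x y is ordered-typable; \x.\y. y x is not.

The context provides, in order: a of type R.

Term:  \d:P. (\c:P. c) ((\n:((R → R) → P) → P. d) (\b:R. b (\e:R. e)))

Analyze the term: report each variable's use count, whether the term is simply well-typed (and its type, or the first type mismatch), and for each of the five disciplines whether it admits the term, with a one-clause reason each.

counts: a=0; d [bound]=1; c [bound]=1; n [bound]=0; b [bound]=1; e [bound]=1
use order (left to right): c, d, b, e
typing: ill-typed: can't apply a value of type R
ordered: ✗ — the type mismatch rejects it
linear: ✗ — not simply typable
affine: ✗ — fails simple typing
relevant: ✗ — a type mismatch blocks all five
unrestricted: ✗ — the type mismatch rejects it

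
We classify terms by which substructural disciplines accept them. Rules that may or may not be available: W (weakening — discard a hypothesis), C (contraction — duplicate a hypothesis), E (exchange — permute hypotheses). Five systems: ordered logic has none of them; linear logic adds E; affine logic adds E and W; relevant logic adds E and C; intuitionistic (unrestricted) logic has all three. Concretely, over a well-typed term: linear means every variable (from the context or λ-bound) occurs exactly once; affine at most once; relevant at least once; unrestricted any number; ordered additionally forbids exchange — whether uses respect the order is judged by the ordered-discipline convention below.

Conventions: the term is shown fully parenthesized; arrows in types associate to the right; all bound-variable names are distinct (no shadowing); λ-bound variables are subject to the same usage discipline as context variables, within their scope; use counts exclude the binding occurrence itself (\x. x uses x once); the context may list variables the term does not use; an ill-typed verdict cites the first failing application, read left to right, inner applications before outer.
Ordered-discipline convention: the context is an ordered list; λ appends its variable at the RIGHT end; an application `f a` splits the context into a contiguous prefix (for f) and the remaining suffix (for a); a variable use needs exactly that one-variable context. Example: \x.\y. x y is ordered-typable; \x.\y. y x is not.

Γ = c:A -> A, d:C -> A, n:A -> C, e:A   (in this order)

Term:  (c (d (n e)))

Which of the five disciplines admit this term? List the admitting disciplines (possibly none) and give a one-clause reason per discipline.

admitting disciplines: ordered, linear, affine, relevant, unrestricted
usage: c=1, d=1, n=1, e=1
order of uses: c, d, n, e
typing: ✓ — A
ordered ✓ (one use each (c, d, n, e); ordered split holds)
linear ✓ (single use per variable (c, d, n, e))
affine ✓ (no duplicate uses among c, d, n, e)
relevant ✓ (at least one use each (c, d, n, e))
unrestricted ✓ (typability at A is all that's needed)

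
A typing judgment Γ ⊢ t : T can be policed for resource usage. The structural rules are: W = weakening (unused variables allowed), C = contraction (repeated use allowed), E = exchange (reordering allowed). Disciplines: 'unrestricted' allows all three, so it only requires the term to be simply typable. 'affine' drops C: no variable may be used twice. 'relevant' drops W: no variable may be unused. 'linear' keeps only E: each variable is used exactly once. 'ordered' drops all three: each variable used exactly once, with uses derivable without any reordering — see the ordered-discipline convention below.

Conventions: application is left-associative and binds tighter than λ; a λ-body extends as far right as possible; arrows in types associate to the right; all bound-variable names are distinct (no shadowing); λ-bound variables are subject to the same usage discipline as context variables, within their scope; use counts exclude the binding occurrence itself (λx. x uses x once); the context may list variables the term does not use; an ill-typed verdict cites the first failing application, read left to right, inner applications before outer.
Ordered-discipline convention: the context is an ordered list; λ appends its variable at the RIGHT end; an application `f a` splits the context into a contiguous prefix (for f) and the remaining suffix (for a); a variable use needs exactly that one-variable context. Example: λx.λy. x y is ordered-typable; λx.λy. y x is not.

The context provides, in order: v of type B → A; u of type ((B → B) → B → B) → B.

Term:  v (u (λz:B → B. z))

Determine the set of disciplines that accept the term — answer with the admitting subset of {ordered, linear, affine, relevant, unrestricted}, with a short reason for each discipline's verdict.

admitted by: ordered, linear, affine, relevant, unrestricted
counts: v=1, u=1, z (bound)=1
uses in reading order: v, u, z
typing: well-typed at A
ordered: ✓ — v, u, z once each; derivable with no W/C/E
linear: ✓ — each of v, u, z used exactly once
affine: ✓ — at most one use each (v, u, z)
relevant: ✓ — v, u, z: all used, weakening unneeded
unrestricted: ✓ — type-checks (A) and nothing is barred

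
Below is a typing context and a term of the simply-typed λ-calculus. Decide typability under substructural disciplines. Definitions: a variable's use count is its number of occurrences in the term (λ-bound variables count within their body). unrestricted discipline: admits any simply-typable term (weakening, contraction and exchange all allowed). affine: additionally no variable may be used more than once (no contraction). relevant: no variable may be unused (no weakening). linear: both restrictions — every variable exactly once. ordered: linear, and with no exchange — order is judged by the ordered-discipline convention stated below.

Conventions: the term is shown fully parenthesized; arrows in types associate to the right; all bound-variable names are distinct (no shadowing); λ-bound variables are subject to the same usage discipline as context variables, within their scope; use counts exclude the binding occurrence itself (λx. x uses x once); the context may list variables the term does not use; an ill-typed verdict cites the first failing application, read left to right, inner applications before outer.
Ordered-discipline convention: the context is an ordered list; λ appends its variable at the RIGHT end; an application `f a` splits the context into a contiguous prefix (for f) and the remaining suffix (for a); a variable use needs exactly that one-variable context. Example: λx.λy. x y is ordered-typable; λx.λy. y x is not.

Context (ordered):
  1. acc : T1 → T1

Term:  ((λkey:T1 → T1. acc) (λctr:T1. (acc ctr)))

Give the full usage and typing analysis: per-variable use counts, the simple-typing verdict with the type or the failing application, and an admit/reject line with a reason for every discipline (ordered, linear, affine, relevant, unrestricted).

counts: acc=2; key [bound]=0; ctr [bound]=1
uses in reading order: acc, acc, ctr
typing: well-typed — term : T1 → T1
ordered ✗ (repeated use of acc ×2; key never used (weakening))
linear ✗ (repeated use of acc ×2; key never used (weakening))
affine ✗ (repeated use of acc ×2)
relevant ✗ (key never used (weakening))
unrestricted ✓ (type-checks (T1 → T1) and nothing is barred)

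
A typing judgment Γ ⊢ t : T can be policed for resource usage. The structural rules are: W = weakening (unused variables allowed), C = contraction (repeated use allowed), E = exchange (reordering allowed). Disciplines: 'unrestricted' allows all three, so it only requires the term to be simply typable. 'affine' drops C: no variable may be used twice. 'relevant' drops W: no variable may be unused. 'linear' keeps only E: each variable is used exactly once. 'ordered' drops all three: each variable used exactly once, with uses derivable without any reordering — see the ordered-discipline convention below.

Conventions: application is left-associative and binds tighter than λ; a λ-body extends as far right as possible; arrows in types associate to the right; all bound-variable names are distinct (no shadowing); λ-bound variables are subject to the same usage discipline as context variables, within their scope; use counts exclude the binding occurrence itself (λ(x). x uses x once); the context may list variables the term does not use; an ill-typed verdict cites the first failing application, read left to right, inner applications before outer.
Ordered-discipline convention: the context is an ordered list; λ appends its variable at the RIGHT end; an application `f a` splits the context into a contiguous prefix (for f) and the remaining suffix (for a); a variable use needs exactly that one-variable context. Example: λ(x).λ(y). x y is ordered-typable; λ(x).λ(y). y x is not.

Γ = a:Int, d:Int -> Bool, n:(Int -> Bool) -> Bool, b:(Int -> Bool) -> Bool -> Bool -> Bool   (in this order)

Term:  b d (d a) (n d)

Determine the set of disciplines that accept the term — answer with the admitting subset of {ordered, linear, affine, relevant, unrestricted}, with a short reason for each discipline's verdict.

admitting disciplines: relevant, unrestricted
use counts: a: 1×, d: 3×, n: 1×, b: 1×
left-to-right use order: b, d, d, a, n, d
typing: well-typed — term : Bool
ordered: ✗, needs contraction — d ×3
linear: ✗, needs contraction — d ×3
affine: ✗, needs contraction — d ×3
relevant: ✓, at least one use each (a, d, n, b)
unrestricted: ✓, simply typable at Bool; W, C, E all held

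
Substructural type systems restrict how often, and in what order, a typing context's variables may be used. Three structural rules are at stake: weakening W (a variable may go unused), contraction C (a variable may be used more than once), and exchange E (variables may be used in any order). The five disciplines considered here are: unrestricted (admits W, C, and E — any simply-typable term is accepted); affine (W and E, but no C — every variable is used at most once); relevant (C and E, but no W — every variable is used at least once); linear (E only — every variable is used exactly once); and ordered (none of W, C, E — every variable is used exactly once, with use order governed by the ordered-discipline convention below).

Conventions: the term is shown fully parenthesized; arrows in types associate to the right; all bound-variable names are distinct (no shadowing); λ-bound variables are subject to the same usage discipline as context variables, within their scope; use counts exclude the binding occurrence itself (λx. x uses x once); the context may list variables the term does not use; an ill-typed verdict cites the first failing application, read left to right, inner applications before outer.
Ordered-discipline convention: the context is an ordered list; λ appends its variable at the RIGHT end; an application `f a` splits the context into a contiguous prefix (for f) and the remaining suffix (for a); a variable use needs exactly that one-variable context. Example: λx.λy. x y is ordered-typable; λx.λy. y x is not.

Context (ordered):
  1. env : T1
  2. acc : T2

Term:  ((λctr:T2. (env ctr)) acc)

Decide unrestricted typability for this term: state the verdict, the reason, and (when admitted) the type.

no — a type mismatch blocks all five
counts: env=1, acc=1, ctr (bound)=1
left-to-right use order: env, ctr, acc
typing: ill-typed: non-function type T1 applied to an argument
across the five disciplines: ordered ✗, linear ✗, affine ✗, relevant ✗, unrestricted ✗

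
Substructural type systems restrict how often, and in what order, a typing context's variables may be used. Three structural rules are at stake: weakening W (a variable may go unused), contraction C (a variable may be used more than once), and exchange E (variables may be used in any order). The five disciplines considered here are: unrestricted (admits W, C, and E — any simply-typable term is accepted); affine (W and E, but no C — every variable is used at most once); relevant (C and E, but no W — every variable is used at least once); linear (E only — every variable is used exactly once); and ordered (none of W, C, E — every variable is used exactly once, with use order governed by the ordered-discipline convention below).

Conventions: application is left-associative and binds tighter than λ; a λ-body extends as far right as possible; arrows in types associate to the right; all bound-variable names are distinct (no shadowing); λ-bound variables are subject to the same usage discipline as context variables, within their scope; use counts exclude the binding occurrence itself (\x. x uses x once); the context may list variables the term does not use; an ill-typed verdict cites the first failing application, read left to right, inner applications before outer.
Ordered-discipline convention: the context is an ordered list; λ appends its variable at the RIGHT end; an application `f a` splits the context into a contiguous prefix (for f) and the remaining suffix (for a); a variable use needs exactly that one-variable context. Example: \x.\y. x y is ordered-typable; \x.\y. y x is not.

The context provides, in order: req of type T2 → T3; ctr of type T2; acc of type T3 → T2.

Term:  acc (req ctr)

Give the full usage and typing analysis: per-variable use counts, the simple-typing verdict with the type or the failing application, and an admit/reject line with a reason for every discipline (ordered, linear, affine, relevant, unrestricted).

counts: req: 1×, ctr: 1×, acc: 1×
left-to-right use order: acc, req, ctr
typing: the term checks, with type T2
ordered ✗ (no contiguous prefix/suffix split fits acc, req, ctr)
linear ✓ (single use per variable (req, ctr, acc))
affine ✓ (none of req, ctr, acc used more than once)
relevant ✓ (req, ctr, acc: all used, weakening unneeded)
unrestricted ✓ (typability at T2 is all that's needed)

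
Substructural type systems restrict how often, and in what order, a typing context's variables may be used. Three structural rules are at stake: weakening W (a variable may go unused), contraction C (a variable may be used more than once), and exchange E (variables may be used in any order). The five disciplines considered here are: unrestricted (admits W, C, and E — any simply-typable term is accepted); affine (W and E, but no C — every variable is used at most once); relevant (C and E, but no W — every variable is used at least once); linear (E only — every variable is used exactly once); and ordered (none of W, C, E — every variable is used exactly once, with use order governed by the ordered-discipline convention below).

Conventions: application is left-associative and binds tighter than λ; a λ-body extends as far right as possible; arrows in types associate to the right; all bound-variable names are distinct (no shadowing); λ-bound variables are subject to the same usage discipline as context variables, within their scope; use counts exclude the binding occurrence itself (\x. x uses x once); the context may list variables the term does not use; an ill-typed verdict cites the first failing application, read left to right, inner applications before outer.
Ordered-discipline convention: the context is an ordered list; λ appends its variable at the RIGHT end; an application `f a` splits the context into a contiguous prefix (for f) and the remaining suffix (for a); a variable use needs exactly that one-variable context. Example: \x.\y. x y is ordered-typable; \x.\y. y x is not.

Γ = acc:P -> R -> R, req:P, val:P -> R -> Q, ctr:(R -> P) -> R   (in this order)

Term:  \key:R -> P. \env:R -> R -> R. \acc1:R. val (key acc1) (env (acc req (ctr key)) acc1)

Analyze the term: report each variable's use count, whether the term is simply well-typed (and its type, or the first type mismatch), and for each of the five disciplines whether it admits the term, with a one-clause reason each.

variable uses: acc ×1, req ×1, val ×1, ctr ×1, key (bound) ×2, env (bound) ×1, acc1 (bound) ×2
left-to-right use order: val, key, acc1, env, acc, req, ctr, key, acc1
typing: ✓ — (R -> P) -> (R -> R -> R) -> R -> Q
ordered: ✗, key ×2, acc1 ×2 used more than once (contraction)
linear: ✗, key ×2, acc1 ×2 used more than once (contraction)
affine: ✗, key ×2, acc1 ×2 used more than once (contraction)
relevant: ✓, acc, req, val, ctr, key, env, acc1: all used, weakening unneeded
unrestricted: ✓, typability at (R -> P) -> (R -> R -> R) -> R -> Q is all that's needed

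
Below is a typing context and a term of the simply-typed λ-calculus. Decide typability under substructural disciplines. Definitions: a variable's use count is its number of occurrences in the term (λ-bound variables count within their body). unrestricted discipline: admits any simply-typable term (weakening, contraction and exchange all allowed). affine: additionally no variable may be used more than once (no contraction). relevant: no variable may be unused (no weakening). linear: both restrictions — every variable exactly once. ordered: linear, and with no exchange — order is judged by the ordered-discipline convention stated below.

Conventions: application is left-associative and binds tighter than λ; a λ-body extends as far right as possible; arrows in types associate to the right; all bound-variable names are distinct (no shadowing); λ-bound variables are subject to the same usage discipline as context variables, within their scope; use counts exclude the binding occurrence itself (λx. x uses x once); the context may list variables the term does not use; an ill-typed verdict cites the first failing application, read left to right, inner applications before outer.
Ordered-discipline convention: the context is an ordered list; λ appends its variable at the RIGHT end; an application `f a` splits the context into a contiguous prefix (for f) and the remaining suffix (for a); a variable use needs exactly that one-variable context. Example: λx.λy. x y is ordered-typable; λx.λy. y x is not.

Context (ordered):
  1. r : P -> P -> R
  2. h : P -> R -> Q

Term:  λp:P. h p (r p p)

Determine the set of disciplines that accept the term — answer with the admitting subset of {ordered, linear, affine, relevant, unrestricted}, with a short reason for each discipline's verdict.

admitting disciplines: relevant, unrestricted
counts: r ×1, h ×1, p [bound] ×3
order of uses: h, p, r, p, p
typing: the term checks, with type P -> Q
ordered: ✗, uses contraction: p ×3
linear: ✗, uses contraction: p ×3
affine: ✗, uses contraction: p ×3
relevant: ✓, at least one use each (r, h, p)
unrestricted: ✓, typability at P -> Q is all that's needed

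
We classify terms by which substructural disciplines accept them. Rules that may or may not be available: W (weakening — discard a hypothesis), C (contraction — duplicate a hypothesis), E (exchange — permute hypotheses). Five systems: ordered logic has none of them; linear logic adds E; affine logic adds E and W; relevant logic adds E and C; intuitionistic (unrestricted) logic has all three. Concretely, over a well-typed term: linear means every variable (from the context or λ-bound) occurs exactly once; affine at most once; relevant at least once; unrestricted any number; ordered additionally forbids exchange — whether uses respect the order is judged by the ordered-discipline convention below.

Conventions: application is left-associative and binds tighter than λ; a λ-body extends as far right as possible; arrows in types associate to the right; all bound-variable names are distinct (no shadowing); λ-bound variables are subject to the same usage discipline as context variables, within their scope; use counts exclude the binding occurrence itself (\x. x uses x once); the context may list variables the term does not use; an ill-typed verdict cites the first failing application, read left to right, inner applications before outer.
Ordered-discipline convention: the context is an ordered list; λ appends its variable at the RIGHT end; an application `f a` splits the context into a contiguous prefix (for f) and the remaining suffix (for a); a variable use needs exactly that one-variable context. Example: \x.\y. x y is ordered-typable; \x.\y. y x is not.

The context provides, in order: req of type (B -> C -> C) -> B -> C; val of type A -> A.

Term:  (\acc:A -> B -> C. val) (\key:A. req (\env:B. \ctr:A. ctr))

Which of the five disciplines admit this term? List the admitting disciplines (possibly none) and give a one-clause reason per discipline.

admitting disciplines: none
use counts: req: 1×; val: 1×; acc (bound): 0×; key (bound): 0×; env (bound): 0×; ctr (bound): 1×
left-to-right use order: val, req, ctr
typing: ill-typed: a function awaiting B -> C -> C gets B -> A -> A
ordered: ✗ — fails simple typing
linear: ✗ — a type mismatch blocks all five
affine: ✗ — the type mismatch rejects it
relevant: ✗ — not simply typable
unrestricted: ✗ — fails simple typing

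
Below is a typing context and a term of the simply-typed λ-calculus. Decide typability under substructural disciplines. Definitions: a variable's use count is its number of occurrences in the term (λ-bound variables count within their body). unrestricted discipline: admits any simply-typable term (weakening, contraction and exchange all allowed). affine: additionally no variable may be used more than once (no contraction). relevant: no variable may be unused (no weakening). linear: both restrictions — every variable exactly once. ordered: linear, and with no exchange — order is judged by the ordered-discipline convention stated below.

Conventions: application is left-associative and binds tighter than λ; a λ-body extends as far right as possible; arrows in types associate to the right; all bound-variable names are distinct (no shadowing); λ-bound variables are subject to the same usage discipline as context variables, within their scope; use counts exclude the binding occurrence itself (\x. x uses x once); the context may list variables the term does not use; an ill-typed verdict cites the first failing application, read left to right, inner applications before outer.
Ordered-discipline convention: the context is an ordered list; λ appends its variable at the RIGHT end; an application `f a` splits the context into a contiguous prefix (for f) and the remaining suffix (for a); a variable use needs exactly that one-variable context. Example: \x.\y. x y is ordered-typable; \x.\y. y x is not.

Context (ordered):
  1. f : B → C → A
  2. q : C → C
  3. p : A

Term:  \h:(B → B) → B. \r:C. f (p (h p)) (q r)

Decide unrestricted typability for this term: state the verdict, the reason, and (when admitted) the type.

no — the type mismatch rejects it
usage: f=1, q=1, p=2, h (λ-bound)=1, r (λ-bound)=1
use order (left to right): f, p, h, p, q, r
typing: ill-typed: an application expects B → B but receives A
all disciplines: ordered ✗; linear ✗; affine ✗; relevant ✗; unrestricted ✗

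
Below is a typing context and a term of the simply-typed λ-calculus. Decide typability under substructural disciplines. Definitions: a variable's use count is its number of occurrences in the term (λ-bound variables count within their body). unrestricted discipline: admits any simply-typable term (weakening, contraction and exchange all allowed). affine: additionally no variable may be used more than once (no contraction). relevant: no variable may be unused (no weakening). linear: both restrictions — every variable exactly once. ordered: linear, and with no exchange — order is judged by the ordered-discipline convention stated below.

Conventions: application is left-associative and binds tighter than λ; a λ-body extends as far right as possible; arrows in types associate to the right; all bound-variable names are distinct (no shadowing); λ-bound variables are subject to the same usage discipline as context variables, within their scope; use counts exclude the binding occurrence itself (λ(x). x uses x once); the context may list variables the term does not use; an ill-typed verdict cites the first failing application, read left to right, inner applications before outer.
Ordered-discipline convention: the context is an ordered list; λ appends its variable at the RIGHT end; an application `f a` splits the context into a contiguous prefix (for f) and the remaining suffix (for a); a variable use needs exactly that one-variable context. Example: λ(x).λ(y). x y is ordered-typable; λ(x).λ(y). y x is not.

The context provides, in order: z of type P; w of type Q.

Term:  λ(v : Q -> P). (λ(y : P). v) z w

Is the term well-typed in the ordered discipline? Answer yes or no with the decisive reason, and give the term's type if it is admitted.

no — unused: y — weakening required
use counts: z: 1×; w: 1×; v (λ-bound): 1×; y (λ-bound): 0×
uses in reading order: v, z, w
typing: well-typed — term : (Q -> P) -> P
summary: ordered ✗, linear ✗, affine ✓, relevant ✗, unrestricted ✓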